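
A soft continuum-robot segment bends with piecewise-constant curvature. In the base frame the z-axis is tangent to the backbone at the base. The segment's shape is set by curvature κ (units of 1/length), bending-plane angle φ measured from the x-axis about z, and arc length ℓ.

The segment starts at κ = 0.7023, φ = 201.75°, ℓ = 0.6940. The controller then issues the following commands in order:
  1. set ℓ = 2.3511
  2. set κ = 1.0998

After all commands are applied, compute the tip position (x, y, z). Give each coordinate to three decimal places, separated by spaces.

initial: κ=0.7023, φ=201.75°, ℓ=0.6940
cmd 1: set ℓ=2.3511 → (κ,φ,ℓ)=(0.7023,201.75°,2.3511) → tip=(-1.4287,-0.5700,1.4193)
cmd 2: set κ=1.0998 → (κ,φ,ℓ)=(1.0998,201.75°,2.3511) → tip=(-1.5619,-0.6231,0.4798)

-1.562 -0.623 0.480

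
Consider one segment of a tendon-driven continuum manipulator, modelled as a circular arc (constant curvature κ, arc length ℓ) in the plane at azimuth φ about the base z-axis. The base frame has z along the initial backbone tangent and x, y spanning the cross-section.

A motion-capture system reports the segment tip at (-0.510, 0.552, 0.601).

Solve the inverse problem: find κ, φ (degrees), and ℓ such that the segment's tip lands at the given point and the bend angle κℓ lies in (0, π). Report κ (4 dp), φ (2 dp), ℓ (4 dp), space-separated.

ρ = √(x²+y²) = √(-0.510² + 0.552²) = 0.75153
φ = atan2(y, x) mod 360° = atan2(0.552, -0.510) = 132.7352°
|p|² = ρ² + z² = 0.75153² + 0.601² = 0.92600
κ = 2ρ / |p|² = 2×0.75153 / 0.92600 = 1.62318
θ = 2·atan2(ρ, z) = 2·atan2(0.75153, 0.601) = 1.79248 rad
ℓ = θ/κ = 1.79248/1.62318 = 1.10430

1.6232 132.74 1.1043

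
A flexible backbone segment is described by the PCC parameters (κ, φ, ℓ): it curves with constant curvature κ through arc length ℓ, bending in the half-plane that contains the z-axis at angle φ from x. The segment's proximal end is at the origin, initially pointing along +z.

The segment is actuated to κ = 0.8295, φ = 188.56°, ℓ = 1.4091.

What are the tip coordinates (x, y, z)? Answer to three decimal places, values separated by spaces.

-0.726 -0.109 1.109

θ = κ·ℓ = 0.8295 × 1.4091 = 1.16885 rad
ρ = (1 − cos θ)/κ = (1 − 0.39121)/0.8295 = 0.73392
z = sin θ / κ = 0.92030/0.8295 = 1.10946
x = ρ cos φ = 0.73392 × cos(188.56°) = -0.72575
y = ρ sin φ = 0.73392 × sin(188.56°) = -0.10924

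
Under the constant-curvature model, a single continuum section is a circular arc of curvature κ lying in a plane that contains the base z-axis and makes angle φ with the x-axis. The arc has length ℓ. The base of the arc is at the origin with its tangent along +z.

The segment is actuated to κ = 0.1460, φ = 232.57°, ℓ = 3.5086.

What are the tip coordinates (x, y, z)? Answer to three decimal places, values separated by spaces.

θ = κ·ℓ = 0.1460 × 3.5086 = 0.51226 rad
ρ = (1 − cos θ)/κ = (1 − 0.87164)/0.1460 = 0.87917
z = sin θ / κ = 0.49014/0.1460 = 3.35715
x = ρ cos φ = 0.87917 × cos(232.57°) = -0.53435
y = ρ sin φ = 0.87917 × sin(232.57°) = -0.69815

-0.534 -0.698 3.357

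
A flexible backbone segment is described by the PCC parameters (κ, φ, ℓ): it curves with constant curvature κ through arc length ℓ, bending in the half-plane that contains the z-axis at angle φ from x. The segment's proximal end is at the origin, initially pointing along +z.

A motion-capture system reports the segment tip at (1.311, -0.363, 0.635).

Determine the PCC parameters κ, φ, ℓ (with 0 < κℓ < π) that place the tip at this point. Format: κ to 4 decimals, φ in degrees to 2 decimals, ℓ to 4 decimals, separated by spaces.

1.2072 344.52 1.8788

ρ = √(x²+y²) = √(1.311² + -0.363²) = 1.36033
φ = atan2(y, x) mod 360° = atan2(-0.363, 1.311) = 344.5232°
|p|² = ρ² + z² = 1.36033² + 0.635² = 2.25372
κ = 2ρ / |p|² = 2×1.36033 / 2.25372 = 1.20719
θ = 2·atan2(ρ, z) = 2·atan2(1.36033, 0.635) = 2.26812 rad
ℓ = θ/κ = 2.26812/1.20719 = 1.87885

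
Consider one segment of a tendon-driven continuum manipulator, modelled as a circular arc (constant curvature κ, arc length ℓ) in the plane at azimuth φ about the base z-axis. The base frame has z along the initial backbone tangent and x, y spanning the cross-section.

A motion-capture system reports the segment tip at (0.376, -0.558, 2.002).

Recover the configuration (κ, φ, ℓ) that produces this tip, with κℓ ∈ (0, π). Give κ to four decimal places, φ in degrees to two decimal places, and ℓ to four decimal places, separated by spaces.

0.3017 303.97 2.1495

ρ = √(x²+y²) = √(0.376² + -0.558²) = 0.67286
φ = atan2(y, x) mod 360° = atan2(-0.558, 0.376) = 303.9735°
|p|² = ρ² + z² = 0.67286² + 2.002² = 4.46074
κ = 2ρ / |p|² = 2×0.67286 / 4.46074 = 0.30168
θ = 2·atan2(ρ, z) = 2·atan2(0.67286, 2.002) = 0.64847 rad
ℓ = θ/κ = 0.64847/0.30168 = 2.14951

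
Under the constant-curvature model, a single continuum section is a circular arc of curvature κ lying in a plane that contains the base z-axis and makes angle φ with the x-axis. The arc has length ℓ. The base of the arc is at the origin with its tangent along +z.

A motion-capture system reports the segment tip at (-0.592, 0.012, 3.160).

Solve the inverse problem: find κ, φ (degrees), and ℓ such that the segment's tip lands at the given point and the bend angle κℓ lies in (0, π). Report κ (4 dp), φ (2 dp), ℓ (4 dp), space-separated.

ρ = √(x²+y²) = √(-0.592² + 0.012²) = 0.59212
φ = atan2(y, x) mod 360° = atan2(0.012, -0.592) = 178.8388°
|p|² = ρ² + z² = 0.59212² + 3.160² = 10.33621
κ = 2ρ / |p|² = 2×0.59212 / 10.33621 = 0.11457
θ = 2·atan2(ρ, z) = 2·atan2(0.59212, 3.160) = 0.37046 rad
ℓ = θ/κ = 0.37046/0.11457 = 3.23346

0.1146 178.84 3.2335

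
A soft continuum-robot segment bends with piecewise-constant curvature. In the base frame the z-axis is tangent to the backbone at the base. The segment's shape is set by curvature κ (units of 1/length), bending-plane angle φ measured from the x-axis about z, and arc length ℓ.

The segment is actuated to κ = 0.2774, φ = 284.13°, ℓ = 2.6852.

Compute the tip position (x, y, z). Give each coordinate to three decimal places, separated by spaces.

θ = κ·ℓ = 0.2774 × 2.6852 = 0.74487 rad
ρ = (1 − cos θ)/κ = (1 − 0.73517)/0.2774 = 0.95468
z = sin θ / κ = 0.67788/0.2774 = 2.44369
x = ρ cos φ = 0.95468 × cos(284.13°) = 0.23306
y = ρ sin φ = 0.95468 × sin(284.13°) = -0.92579

0.233 -0.926 2.444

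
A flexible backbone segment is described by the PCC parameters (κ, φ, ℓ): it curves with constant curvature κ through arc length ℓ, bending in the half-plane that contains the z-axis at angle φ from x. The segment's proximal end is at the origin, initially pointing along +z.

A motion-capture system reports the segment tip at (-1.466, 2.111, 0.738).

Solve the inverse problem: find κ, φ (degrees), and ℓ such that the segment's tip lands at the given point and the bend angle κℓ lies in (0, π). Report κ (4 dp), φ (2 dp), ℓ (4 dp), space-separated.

0.7189 124.78 3.5921

ρ = √(x²+y²) = √(-1.466² + 2.111²) = 2.57011
φ = atan2(y, x) mod 360° = atan2(2.111, -1.466) = 124.7783°
|p|² = ρ² + z² = 2.57011² + 0.738² = 7.15012
κ = 2ρ / |p|² = 2×2.57011 / 7.15012 = 0.71890
θ = 2·atan2(ρ, z) = 2·atan2(2.57011, 0.738) = 2.58235 rad
ℓ = θ/κ = 2.58235/0.71890 = 3.59208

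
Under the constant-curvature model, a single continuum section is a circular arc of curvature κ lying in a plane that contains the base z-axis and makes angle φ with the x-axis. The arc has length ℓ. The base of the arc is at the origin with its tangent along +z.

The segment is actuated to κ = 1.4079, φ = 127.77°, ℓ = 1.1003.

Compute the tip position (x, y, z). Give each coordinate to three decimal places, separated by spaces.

θ = κ·ℓ = 1.4079 × 1.1003 = 1.54911 rad
ρ = (1 − cos θ)/κ = (1 − 0.02168)/1.4079 = 0.69488
z = sin θ / κ = 0.99976/1.4079 = 0.71011
x = ρ cos φ = 0.69488 × cos(127.77°) = -0.42561
y = ρ sin φ = 0.69488 × sin(127.77°) = 0.54928

-0.426 0.549 0.710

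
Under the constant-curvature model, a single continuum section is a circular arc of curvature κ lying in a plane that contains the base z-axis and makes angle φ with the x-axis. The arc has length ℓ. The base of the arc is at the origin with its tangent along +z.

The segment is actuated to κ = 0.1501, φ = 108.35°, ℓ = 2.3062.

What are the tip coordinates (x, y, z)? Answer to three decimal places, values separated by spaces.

θ = κ·ℓ = 0.1501 × 2.3062 = 0.34616 rad
ρ = (1 − cos θ)/κ = (1 − 0.94068)/0.1501 = 0.39519
z = sin θ / κ = 0.33929/0.1501 = 2.26042
x = ρ cos φ = 0.39519 × cos(108.35°) = -0.12441
y = ρ sin φ = 0.39519 × sin(108.35°) = 0.37509

-0.124 0.375 2.260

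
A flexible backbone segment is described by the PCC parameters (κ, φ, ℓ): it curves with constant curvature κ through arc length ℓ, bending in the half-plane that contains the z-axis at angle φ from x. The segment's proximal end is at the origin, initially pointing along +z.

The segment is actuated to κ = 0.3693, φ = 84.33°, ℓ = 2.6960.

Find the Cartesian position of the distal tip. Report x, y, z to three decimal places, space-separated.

0.122 1.229 2.272

θ = κ·ℓ = 0.3693 × 2.6960 = 0.99563 rad
ρ = (1 − cos θ)/κ = (1 − 0.54397)/0.3693 = 1.23484
z = sin θ / κ = 0.83910/0.3693 = 2.27215
x = ρ cos φ = 1.23484 × cos(84.33°) = 0.12200
y = ρ sin φ = 1.23484 × sin(84.33°) = 1.22880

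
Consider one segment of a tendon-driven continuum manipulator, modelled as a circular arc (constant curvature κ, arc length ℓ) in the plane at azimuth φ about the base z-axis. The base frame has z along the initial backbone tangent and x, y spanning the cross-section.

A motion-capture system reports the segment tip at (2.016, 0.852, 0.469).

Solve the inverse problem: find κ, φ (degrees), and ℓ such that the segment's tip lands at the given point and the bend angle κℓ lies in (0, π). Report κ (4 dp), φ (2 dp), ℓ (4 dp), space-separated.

0.8737 22.91 3.1126

ρ = √(x²+y²) = √(2.016² + 0.852²) = 2.18864
φ = atan2(y, x) mod 360° = atan2(0.852, 2.016) = 22.9098°
|p|² = ρ² + z² = 2.18864² + 0.469² = 5.01012
κ = 2ρ / |p|² = 2×2.18864 / 5.01012 = 0.87369
θ = 2·atan2(ρ, z) = 2·atan2(2.18864, 0.469) = 2.71940 rad
ℓ = θ/κ = 2.71940/0.87369 = 3.11255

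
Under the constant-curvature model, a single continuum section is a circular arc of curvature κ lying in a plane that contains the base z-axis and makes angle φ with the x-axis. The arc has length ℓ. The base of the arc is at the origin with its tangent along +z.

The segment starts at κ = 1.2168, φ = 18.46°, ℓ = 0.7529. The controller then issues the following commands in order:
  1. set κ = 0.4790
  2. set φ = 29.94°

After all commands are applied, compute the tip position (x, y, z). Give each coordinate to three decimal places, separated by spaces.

0.116 0.067 0.737

initial: κ=1.2168, φ=18.46°, ℓ=0.7529
cmd 1: set κ=0.4790 → (κ,φ,ℓ)=(0.4790,18.46°,0.7529) → tip=(0.1274,0.0425,0.7367)
cmd 2: set φ=29.94° → (κ,φ,ℓ)=(0.4790,29.94°,0.7529) → tip=(0.1164,0.0670,0.7367)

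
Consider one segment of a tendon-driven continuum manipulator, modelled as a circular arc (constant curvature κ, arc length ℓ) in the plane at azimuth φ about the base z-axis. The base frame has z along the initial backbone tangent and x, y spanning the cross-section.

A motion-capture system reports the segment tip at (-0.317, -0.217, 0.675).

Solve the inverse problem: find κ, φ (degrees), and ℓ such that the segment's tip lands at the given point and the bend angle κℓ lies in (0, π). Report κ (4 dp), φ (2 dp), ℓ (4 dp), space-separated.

ρ = √(x²+y²) = √(-0.317² + -0.217²) = 0.38416
φ = atan2(y, x) mod 360° = atan2(-0.217, -0.317) = 214.3933°
|p|² = ρ² + z² = 0.38416² + 0.675² = 0.60320
κ = 2ρ / |p|² = 2×0.38416 / 0.60320 = 1.27373
θ = 2·atan2(ρ, z) = 2·atan2(0.38416, 0.675) = 1.03481 rad
ℓ = θ/κ = 1.03481/1.27373 = 0.81243

1.2737 214.39 0.8124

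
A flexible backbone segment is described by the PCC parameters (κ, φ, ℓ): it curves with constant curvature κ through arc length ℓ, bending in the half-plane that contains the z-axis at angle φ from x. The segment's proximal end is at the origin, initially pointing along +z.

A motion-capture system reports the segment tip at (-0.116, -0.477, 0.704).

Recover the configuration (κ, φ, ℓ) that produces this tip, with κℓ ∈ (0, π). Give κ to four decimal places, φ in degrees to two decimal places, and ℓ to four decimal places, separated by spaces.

1.3329 256.33 0.9137

ρ = √(x²+y²) = √(-0.116² + -0.477²) = 0.49090
φ = atan2(y, x) mod 360° = atan2(-0.477, -0.116) = 256.3318°
|p|² = ρ² + z² = 0.49090² + 0.704² = 0.73660
κ = 2ρ / |p|² = 2×0.49090 / 0.73660 = 1.33289
θ = 2·atan2(ρ, z) = 2·atan2(0.49090, 0.704) = 1.21783 rad
ℓ = θ/κ = 1.21783/1.33289 = 0.91368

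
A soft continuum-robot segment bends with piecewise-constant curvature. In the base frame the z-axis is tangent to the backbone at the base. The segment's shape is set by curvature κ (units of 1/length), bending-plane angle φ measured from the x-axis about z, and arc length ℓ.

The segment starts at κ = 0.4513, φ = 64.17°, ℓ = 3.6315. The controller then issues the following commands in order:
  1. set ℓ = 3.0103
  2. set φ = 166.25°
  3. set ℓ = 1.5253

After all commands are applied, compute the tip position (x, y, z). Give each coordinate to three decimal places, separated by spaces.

-0.490 0.120 1.408

initial: κ=0.4513, φ=64.17°, ℓ=3.6315
cmd 1: set ℓ=3.0103 → (κ,φ,ℓ)=(0.4513,64.17°,3.0103) → tip=(0.7621,1.5743,2.1661)
cmd 2: set φ=166.25° → (κ,φ,ℓ)=(0.4513,166.25°,3.0103) → tip=(-1.6989,0.4157,2.1661)
cmd 3: set ℓ=1.5253 → (κ,φ,ℓ)=(0.4513,166.25°,1.5253) → tip=(-0.4901,0.1199,1.4077)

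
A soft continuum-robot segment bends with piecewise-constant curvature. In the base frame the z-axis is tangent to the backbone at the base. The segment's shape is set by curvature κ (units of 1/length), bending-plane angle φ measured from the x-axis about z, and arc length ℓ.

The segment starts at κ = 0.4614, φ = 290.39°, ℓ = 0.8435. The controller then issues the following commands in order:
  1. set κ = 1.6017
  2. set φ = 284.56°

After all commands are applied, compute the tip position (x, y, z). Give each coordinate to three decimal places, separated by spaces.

0.123 -0.473 0.609

initial: κ=0.4614, φ=290.39°, ℓ=0.8435
cmd 1: set κ=1.6017 → (κ,φ,ℓ)=(1.6017,290.39°,0.8435) → tip=(0.1701,-0.4576,0.6093)
cmd 2: set φ=284.56° → (κ,φ,ℓ)=(1.6017,284.56°,0.8435) → tip=(0.1227,-0.4726,0.6093)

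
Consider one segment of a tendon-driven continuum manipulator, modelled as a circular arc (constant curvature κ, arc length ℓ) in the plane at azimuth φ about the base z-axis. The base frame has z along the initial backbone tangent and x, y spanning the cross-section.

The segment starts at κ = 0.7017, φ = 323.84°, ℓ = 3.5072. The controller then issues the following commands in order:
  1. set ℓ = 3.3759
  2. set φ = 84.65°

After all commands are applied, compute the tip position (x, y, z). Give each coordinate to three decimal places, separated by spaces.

0.228 2.435 0.995

initial: κ=0.7017, φ=323.84°, ℓ=3.5072
cmd 1: set ℓ=3.3759 → (κ,φ,ℓ)=(0.7017,323.84°,3.3759) → tip=(1.9744,-1.4430,0.9949)
cmd 2: set φ=84.65° → (κ,φ,ℓ)=(0.7017,84.65°,3.3759) → tip=(0.2280,2.4349,0.9949)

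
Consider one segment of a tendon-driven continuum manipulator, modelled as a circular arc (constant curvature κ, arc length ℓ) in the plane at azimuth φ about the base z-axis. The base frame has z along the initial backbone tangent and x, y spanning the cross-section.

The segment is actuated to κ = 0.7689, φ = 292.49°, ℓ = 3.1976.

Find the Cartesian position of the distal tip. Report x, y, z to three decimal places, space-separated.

θ = κ·ℓ = 0.7689 × 3.1976 = 2.45863 rad
ρ = (1 − cos θ)/κ = (1 − -0.77571)/0.7689 = 2.30942
z = sin θ / κ = 0.63109/0.7689 = 0.82077
x = ρ cos φ = 2.30942 × cos(292.49°) = 0.88340
y = ρ sin φ = 2.30942 × sin(292.49°) = -2.13378

0.883 -2.134 0.821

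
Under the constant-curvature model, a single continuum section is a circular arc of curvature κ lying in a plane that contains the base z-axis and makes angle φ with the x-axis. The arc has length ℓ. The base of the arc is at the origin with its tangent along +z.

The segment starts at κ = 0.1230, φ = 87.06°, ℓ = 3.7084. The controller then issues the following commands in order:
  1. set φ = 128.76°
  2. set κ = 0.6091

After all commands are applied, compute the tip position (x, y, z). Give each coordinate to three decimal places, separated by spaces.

-1.681 2.093 1.268

initial: κ=0.1230, φ=87.06°, ℓ=3.7084
cmd 1: set φ=128.76° → (κ,φ,ℓ)=(0.1230,128.76°,3.7084) → tip=(-0.5204,0.6481,3.5811)
cmd 2: set κ=0.6091 → (κ,φ,ℓ)=(0.6091,128.76°,3.7084) → tip=(-1.6805,2.0931,1.2683)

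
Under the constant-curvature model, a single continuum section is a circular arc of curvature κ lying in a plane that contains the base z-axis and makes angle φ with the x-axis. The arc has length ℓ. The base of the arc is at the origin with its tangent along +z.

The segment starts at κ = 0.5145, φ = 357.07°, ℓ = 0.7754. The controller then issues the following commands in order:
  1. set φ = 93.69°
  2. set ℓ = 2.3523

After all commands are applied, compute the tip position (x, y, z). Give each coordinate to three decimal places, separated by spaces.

-0.081 1.255 1.819

initial: κ=0.5145, φ=357.07°, ℓ=0.7754
cmd 1: set φ=93.69° → (κ,φ,ℓ)=(0.5145,93.69°,0.7754) → tip=(-0.0098,0.1523,0.7550)
cmd 2: set ℓ=2.3523 → (κ,φ,ℓ)=(0.5145,93.69°,2.3523) → tip=(-0.0810,1.2554,1.8187)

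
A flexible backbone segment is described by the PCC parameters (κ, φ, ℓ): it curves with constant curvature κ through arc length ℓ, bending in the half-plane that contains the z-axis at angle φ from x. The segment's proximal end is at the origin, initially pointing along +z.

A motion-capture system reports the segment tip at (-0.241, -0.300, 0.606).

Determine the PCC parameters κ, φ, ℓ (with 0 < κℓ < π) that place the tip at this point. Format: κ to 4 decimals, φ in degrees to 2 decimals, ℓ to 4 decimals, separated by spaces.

ρ = √(x²+y²) = √(-0.241² + -0.300²) = 0.38481
φ = atan2(y, x) mod 360° = atan2(-0.300, -0.241) = 231.2239°
|p|² = ρ² + z² = 0.38481² + 0.606² = 0.51532
κ = 2ρ / |p|² = 2×0.38481 / 0.51532 = 1.49350
θ = 2·atan2(ρ, z) = 2·atan2(0.38481, 0.606) = 1.13152 rad
ℓ = θ/κ = 1.13152/1.49350 = 0.75763

1.4935 231.22 0.7576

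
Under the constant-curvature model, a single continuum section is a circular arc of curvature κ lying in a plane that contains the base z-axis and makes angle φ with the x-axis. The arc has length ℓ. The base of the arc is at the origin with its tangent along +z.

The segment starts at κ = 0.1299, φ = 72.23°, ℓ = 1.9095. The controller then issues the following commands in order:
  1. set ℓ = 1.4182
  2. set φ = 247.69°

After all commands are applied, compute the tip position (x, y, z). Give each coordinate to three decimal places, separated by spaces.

initial: κ=0.1299, φ=72.23°, ℓ=1.9095
cmd 1: set ℓ=1.4182 → (κ,φ,ℓ)=(0.1299,72.23°,1.4182) → tip=(0.0398,0.1240,1.4102)
cmd 2: set φ=247.69° → (κ,φ,ℓ)=(0.1299,247.69°,1.4182) → tip=(-0.0495,-0.1205,1.4102)

-0.049 -0.121 1.410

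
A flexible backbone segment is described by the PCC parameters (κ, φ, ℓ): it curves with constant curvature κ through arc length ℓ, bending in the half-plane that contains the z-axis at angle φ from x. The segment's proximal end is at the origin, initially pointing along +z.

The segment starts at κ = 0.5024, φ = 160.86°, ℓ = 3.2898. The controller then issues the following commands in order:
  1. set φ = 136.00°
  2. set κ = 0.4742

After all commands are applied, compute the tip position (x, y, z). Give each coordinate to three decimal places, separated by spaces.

initial: κ=0.5024, φ=160.86°, ℓ=3.2898
cmd 1: set φ=136.00° → (κ,φ,ℓ)=(0.5024,136.00°,3.2898) → tip=(-1.5491,1.4959,1.9838)
cmd 2: set κ=0.4742 → (κ,φ,ℓ)=(0.4742,136.00°,3.2898) → tip=(-1.5006,1.4491,2.1087)

-1.501 1.449 2.109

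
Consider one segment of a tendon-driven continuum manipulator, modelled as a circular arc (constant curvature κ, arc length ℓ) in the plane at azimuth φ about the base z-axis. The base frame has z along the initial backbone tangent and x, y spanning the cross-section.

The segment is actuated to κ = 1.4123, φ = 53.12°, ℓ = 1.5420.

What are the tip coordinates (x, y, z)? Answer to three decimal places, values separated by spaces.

0.667 0.889 0.582

θ = κ·ℓ = 1.4123 × 1.5420 = 2.17777 rad
ρ = (1 − cos θ)/κ = (1 − -0.57038)/1.4123 = 1.11193
z = sin θ / κ = 0.82138/1.4123 = 0.58159
x = ρ cos φ = 1.11193 × cos(53.12°) = 0.66732
y = ρ sin φ = 1.11193 × sin(53.12°) = 0.88943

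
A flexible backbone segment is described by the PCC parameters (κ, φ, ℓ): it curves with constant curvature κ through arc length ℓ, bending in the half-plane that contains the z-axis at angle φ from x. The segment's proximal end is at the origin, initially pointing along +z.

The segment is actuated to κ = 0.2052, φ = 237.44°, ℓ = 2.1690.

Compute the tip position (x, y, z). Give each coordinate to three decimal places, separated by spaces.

-0.256 -0.400 2.098

θ = κ·ℓ = 0.2052 × 2.1690 = 0.44508 rad
ρ = (1 − cos θ)/κ = (1 − 0.90258)/0.2052 = 0.47477
z = sin θ / κ = 0.43053/0.2052 = 2.09809
x = ρ cos φ = 0.47477 × cos(237.44°) = -0.25551
y = ρ sin φ = 0.47477 × sin(237.44°) = -0.40015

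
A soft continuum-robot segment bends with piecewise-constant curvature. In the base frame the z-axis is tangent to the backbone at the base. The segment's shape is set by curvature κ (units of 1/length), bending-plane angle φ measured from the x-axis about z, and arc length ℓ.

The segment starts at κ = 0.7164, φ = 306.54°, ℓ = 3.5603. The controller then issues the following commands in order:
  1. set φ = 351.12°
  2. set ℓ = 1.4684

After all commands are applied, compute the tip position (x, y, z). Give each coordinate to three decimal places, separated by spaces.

0.695 -0.109 1.212

initial: κ=0.7164, φ=306.54°, ℓ=3.5603
cmd 1: set φ=351.12° → (κ,φ,ℓ)=(0.7164,351.12°,3.5603) → tip=(2.5244,-0.3944,0.7778)
cmd 2: set ℓ=1.4684 → (κ,φ,ℓ)=(0.7164,351.12°,1.4684) → tip=(0.6953,-0.1086,1.2122)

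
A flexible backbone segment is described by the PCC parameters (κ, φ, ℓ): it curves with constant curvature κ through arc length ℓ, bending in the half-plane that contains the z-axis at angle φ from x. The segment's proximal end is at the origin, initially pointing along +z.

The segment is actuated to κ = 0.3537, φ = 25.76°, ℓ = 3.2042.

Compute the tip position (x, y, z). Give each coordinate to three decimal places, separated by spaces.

θ = κ·ℓ = 0.3537 × 3.2042 = 1.13333 rad
ρ = (1 − cos θ)/κ = (1 − 0.42365)/0.3537 = 1.62949
z = sin θ / κ = 0.90583/0.3537 = 2.56100
x = ρ cos φ = 1.62949 × cos(25.76°) = 1.46755
y = ρ sin φ = 1.62949 × sin(25.76°) = 0.70818

1.468 0.708 2.561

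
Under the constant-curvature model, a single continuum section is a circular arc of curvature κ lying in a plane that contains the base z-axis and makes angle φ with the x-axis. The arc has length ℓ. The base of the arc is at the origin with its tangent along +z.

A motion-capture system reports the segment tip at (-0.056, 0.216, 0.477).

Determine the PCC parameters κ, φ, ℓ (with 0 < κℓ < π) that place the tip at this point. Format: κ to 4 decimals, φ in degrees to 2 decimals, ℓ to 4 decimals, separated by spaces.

1.6093 104.53 0.5438

ρ = √(x²+y²) = √(-0.056² + 0.216²) = 0.22314
φ = atan2(y, x) mod 360° = atan2(0.216, -0.056) = 104.5345°
|p|² = ρ² + z² = 0.22314² + 0.477² = 0.27732
κ = 2ρ / |p|² = 2×0.22314 / 0.27732 = 1.60926
θ = 2·atan2(ρ, z) = 2·atan2(0.22314, 0.477) = 0.87512 rad
ℓ = θ/κ = 0.87512/1.60926 = 0.54380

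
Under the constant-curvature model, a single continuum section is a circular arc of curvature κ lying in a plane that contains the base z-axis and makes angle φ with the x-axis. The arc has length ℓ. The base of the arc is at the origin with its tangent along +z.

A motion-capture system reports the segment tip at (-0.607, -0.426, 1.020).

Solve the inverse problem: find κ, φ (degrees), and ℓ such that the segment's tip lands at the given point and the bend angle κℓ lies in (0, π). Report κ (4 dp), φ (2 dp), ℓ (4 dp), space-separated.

0.9326 215.06 1.3481

ρ = √(x²+y²) = √(-0.607² + -0.426²) = 0.74157
φ = atan2(y, x) mod 360° = atan2(-0.426, -0.607) = 215.0616°
|p|² = ρ² + z² = 0.74157² + 1.020² = 1.59032
κ = 2ρ / |p|² = 2×0.74157 / 1.59032 = 0.93260
θ = 2·atan2(ρ, z) = 2·atan2(0.74157, 1.020) = 1.25727 rad
ℓ = θ/κ = 1.25727/0.93260 = 1.34814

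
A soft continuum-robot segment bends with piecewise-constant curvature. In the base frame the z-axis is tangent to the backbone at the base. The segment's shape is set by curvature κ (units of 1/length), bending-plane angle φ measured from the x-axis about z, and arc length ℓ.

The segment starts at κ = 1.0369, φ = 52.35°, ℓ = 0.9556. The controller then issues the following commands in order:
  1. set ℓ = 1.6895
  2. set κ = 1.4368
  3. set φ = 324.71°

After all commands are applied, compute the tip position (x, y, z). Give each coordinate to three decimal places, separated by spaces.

0.997 -0.706 0.456

initial: κ=1.0369, φ=52.35°, ℓ=0.9556
cmd 1: set ℓ=1.6895 → (κ,φ,ℓ)=(1.0369,52.35°,1.6895) → tip=(0.6952,0.9011,0.9487)
cmd 2: set κ=1.4368 → (κ,φ,ℓ)=(1.4368,52.35°,1.6895) → tip=(0.7464,0.9675,0.4558)
cmd 3: set φ=324.71° → (κ,φ,ℓ)=(1.4368,324.71°,1.6895) → tip=(0.9974,-0.7059,0.4558)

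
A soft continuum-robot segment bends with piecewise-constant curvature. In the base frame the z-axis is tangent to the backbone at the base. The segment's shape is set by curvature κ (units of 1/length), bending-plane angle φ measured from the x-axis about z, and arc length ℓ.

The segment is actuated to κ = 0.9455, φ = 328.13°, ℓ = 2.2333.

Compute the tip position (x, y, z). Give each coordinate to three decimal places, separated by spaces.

θ = κ·ℓ = 0.9455 × 2.2333 = 2.11159 rad
ρ = (1 − cos θ)/κ = (1 − -0.51481)/0.9455 = 1.60213
z = sin θ / κ = 0.85730/0.9455 = 0.90672
x = ρ cos φ = 1.60213 × cos(328.13°) = 1.36060
y = ρ sin φ = 1.60213 × sin(328.13°) = -0.84591

1.361 -0.846 0.907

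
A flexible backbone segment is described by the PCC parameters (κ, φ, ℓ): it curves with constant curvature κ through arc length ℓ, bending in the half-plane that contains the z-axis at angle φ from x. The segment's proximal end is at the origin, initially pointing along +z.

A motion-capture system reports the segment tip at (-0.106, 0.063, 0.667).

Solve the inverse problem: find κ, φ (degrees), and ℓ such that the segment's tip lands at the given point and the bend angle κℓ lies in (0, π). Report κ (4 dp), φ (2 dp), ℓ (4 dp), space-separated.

ρ = √(x²+y²) = √(-0.106² + 0.063²) = 0.12331
φ = atan2(y, x) mod 360° = atan2(0.063, -0.106) = 149.2753°
|p|² = ρ² + z² = 0.12331² + 0.667² = 0.46009
κ = 2ρ / |p|² = 2×0.12331 / 0.46009 = 0.53601
θ = 2·atan2(ρ, z) = 2·atan2(0.12331, 0.667) = 0.36561 rad
ℓ = θ/κ = 0.36561/0.53601 = 0.68210

0.5360 149.28 0.6821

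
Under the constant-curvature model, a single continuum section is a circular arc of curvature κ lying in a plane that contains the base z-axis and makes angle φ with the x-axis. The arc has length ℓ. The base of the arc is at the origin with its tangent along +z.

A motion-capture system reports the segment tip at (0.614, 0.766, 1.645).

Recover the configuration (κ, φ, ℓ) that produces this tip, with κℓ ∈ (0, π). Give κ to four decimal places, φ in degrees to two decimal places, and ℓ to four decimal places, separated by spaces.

ρ = √(x²+y²) = √(0.614² + 0.766²) = 0.98171
φ = atan2(y, x) mod 360° = atan2(0.766, 0.614) = 51.2855°
|p|² = ρ² + z² = 0.98171² + 1.645² = 3.66978
κ = 2ρ / |p|² = 2×0.98171 / 3.66978 = 0.53502
θ = 2·atan2(ρ, z) = 2·atan2(0.98171, 1.645) = 1.07610 rad
ℓ = θ/κ = 1.07610/0.53502 = 2.01132

0.5350 51.29 2.0113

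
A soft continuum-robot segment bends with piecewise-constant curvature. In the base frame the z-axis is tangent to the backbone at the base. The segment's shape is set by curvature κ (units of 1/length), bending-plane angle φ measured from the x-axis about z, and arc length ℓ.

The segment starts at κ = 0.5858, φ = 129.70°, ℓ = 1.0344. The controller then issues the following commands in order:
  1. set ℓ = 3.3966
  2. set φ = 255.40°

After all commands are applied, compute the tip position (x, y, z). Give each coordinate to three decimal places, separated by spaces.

-0.605 -2.324 1.559

initial: κ=0.5858, φ=129.70°, ℓ=1.0344
cmd 1: set ℓ=3.3966 → (κ,φ,ℓ)=(0.5858,129.70°,3.3966) → tip=(-1.5340,1.8477,1.5594)
cmd 2: set φ=255.40° → (κ,φ,ℓ)=(0.5858,255.40°,3.3966) → tip=(-0.6053,-2.3239,1.5594)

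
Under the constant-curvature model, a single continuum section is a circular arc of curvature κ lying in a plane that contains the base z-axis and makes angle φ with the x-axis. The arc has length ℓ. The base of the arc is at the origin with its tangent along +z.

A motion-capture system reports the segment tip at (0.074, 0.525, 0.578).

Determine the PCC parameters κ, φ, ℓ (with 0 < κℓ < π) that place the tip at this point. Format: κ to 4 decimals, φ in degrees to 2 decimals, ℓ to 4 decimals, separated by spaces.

1.7237 81.98 0.8613

ρ = √(x²+y²) = √(0.074² + 0.525²) = 0.53019
φ = atan2(y, x) mod 360° = atan2(0.525, 0.074) = 81.9769°
|p|² = ρ² + z² = 0.53019² + 0.578² = 0.61518
κ = 2ρ / |p|² = 2×0.53019 / 0.61518 = 1.72368
θ = 2·atan2(ρ, z) = 2·atan2(0.53019, 0.578) = 1.48456 rad
ℓ = θ/κ = 1.48456/1.72368 = 0.86128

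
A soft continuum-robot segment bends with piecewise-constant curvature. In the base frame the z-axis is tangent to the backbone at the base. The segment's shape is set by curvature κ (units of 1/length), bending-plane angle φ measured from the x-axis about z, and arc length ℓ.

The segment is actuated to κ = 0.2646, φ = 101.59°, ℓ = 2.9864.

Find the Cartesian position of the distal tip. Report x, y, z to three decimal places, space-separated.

θ = κ·ℓ = 0.2646 × 2.9864 = 0.79020 rad
ρ = (1 − cos θ)/κ = (1 − 0.70370)/0.2646 = 1.11980
z = sin θ / κ = 0.71050/0.2646 = 2.68517
x = ρ cos φ = 1.11980 × cos(101.59°) = -0.22497
y = ρ sin φ = 1.11980 × sin(101.59°) = 1.09696

-0.225 1.097 2.685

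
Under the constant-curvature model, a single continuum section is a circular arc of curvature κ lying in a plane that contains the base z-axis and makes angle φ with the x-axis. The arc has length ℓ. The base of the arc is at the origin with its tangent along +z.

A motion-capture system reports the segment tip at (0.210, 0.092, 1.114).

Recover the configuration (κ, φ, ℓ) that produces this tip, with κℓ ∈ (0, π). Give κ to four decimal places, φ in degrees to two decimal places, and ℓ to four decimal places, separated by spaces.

0.3545 23.66 1.1452

ρ = √(x²+y²) = √(0.210² + 0.092²) = 0.22927
φ = atan2(y, x) mod 360° = atan2(0.092, 0.210) = 23.6580°
|p|² = ρ² + z² = 0.22927² + 1.114² = 1.29356
κ = 2ρ / |p|² = 2×0.22927 / 1.29356 = 0.35448
θ = 2·atan2(ρ, z) = 2·atan2(0.22927, 1.114) = 0.40594 rad
ℓ = θ/κ = 0.40594/0.35448 = 1.14519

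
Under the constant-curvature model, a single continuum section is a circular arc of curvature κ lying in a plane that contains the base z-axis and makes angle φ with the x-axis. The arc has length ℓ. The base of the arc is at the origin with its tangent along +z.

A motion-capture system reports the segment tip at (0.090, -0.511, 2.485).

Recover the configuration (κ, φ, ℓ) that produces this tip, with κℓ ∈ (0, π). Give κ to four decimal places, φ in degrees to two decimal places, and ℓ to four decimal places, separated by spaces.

ρ = √(x²+y²) = √(0.090² + -0.511²) = 0.51887
φ = atan2(y, x) mod 360° = atan2(-0.511, 0.090) = 279.9888°
|p|² = ρ² + z² = 0.51887² + 2.485² = 6.44445
κ = 2ρ / |p|² = 2×0.51887 / 6.44445 = 0.16103
θ = 2·atan2(ρ, z) = 2·atan2(0.51887, 2.485) = 0.41168 rad
ℓ = θ/κ = 0.41168/0.16103 = 2.55661

0.1610 279.99 2.5566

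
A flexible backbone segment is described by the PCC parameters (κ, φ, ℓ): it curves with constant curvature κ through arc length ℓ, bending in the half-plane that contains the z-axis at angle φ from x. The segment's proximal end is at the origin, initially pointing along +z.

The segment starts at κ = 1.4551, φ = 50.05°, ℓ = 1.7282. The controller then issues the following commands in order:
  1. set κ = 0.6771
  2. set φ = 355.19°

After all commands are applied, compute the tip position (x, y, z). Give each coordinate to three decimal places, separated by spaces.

0.898 -0.076 1.360

initial: κ=1.4551, φ=50.05°, ℓ=1.7282
cmd 1: set κ=0.6771 → (κ,φ,ℓ)=(0.6771,50.05°,1.7282) → tip=(0.5785,0.6906,1.3599)
cmd 2: set φ=355.19° → (κ,φ,ℓ)=(0.6771,355.19°,1.7282) → tip=(0.8977,-0.0755,1.3599)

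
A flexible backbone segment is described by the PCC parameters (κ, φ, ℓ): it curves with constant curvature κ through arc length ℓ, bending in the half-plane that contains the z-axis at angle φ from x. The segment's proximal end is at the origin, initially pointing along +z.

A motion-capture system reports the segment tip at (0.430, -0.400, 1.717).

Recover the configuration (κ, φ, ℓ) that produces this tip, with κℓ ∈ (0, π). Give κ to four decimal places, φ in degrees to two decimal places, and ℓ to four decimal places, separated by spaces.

0.3567 317.07 1.8479

ρ = √(x²+y²) = √(0.430² + -0.400²) = 0.58728
φ = atan2(y, x) mod 360° = atan2(-0.400, 0.430) = 317.0700°
|p|² = ρ² + z² = 0.58728² + 1.717² = 3.29299
κ = 2ρ / |p|² = 2×0.58728 / 3.29299 = 0.35669
θ = 2·atan2(ρ, z) = 2·atan2(0.58728, 1.717) = 0.65913 rad
ℓ = θ/κ = 0.65913/0.35669 = 1.84793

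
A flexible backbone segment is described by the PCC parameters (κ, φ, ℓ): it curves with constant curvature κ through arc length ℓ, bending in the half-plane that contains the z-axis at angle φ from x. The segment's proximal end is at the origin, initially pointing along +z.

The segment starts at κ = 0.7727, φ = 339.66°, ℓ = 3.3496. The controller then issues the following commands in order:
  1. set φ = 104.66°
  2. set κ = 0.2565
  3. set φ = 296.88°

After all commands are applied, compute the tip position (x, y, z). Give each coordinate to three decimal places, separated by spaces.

initial: κ=0.7727, φ=339.66°, ℓ=3.3496
cmd 1: set φ=104.66° → (κ,φ,ℓ)=(0.7727,104.66°,3.3496) → tip=(-0.6062,2.3172,0.6801)
cmd 2: set κ=0.2565 → (κ,φ,ℓ)=(0.2565,104.66°,3.3496) → tip=(-0.3423,1.3085,2.9524)
cmd 3: set φ=296.88° → (κ,φ,ℓ)=(0.2565,296.88°,3.3496) → tip=(0.6115,-1.2064,2.9524)

0.612 -1.206 2.952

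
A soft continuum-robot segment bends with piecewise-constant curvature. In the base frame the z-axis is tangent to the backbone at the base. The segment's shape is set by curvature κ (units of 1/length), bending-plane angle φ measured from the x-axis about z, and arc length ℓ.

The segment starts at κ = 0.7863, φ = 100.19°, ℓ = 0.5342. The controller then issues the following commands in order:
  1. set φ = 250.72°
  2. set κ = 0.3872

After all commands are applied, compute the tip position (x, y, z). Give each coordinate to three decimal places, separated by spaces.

-0.018 -0.052 0.530

initial: κ=0.7863, φ=100.19°, ℓ=0.5342
cmd 1: set φ=250.72° → (κ,φ,ℓ)=(0.7863,250.72°,0.5342) → tip=(-0.0365,-0.1044,0.5186)
cmd 2: set κ=0.3872 → (κ,φ,ℓ)=(0.3872,250.72°,0.5342) → tip=(-0.0182,-0.0520,0.5304)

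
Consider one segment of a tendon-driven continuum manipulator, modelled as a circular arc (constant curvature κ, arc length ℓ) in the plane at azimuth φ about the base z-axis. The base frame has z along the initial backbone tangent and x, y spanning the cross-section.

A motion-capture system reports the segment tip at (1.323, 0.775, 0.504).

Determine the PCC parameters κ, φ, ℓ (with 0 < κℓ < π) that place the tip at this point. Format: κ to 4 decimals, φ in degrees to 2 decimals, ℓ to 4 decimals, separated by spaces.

1.1772 30.36 2.1292

ρ = √(x²+y²) = √(1.323² + 0.775²) = 1.53328
φ = atan2(y, x) mod 360° = atan2(0.775, 1.323) = 30.3613°
|p|² = ρ² + z² = 1.53328² + 0.504² = 2.60497
κ = 2ρ / |p|² = 2×1.53328 / 2.60497 = 1.17720
θ = 2·atan2(ρ, z) = 2·atan2(1.53328, 0.504) = 2.50643 rad
ℓ = θ/κ = 2.50643/1.17720 = 2.12915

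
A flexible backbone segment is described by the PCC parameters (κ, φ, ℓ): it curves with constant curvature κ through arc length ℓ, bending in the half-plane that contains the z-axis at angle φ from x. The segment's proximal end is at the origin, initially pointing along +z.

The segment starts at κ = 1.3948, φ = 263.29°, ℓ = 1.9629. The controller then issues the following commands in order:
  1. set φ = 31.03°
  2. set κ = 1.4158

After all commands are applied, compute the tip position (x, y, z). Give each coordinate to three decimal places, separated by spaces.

initial: κ=1.3948, φ=263.29°, ℓ=1.9629
cmd 1: set φ=31.03° → (κ,φ,ℓ)=(1.3948,31.03°,1.9629) → tip=(1.1793,0.7094,0.2817)
cmd 2: set κ=1.4158 → (κ,φ,ℓ)=(1.4158,31.03°,1.9629) → tip=(1.1711,0.7045,0.2505)

1.171 0.705 0.250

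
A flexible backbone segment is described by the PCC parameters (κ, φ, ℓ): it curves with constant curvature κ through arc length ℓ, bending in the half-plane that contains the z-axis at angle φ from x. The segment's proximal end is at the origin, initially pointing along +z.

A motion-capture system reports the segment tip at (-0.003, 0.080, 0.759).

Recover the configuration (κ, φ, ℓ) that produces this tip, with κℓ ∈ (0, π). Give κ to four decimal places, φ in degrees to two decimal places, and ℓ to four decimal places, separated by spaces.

ρ = √(x²+y²) = √(-0.003² + 0.080²) = 0.08006
φ = atan2(y, x) mod 360° = atan2(0.080, -0.003) = 92.1476°
|p|² = ρ² + z² = 0.08006² + 0.759² = 0.58249
κ = 2ρ / |p|² = 2×0.08006 / 0.58249 = 0.27488
θ = 2·atan2(ρ, z) = 2·atan2(0.08006, 0.759) = 0.21017 rad
ℓ = θ/κ = 0.21017/0.27488 = 0.76462

0.2749 92.15 0.7646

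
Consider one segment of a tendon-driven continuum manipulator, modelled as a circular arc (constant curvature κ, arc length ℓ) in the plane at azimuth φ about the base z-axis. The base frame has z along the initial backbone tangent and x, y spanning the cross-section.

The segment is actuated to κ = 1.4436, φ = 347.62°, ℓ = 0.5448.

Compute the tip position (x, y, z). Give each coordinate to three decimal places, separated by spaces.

θ = κ·ℓ = 1.4436 × 0.5448 = 0.78647 rad
ρ = (1 − cos θ)/κ = (1 − 0.70635)/1.4436 = 0.20342
z = sin θ / κ = 0.70787/1.4436 = 0.49035
x = ρ cos φ = 0.20342 × cos(347.62°) = 0.19869
y = ρ sin φ = 0.20342 × sin(347.62°) = -0.04361

0.199 -0.044 0.490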